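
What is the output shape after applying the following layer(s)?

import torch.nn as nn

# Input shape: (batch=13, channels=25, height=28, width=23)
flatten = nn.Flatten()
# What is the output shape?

Input shape: (13, 25, 28, 23)
Output shape: (13, 16100)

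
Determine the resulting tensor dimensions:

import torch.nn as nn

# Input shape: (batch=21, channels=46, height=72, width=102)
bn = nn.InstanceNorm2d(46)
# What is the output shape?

Input shape: (21, 46, 72, 102)
Output shape: (21, 46, 72, 102)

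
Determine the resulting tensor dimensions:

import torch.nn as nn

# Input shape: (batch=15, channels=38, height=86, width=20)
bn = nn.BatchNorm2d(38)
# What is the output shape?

Input shape: (15, 38, 86, 20)
Output shape: (15, 38, 86, 20)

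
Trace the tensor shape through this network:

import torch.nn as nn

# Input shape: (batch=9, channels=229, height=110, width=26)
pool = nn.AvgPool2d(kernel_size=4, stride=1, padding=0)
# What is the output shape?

Input shape: (9, 229, 110, 26)
Output shape: (9, 229, 107, 23)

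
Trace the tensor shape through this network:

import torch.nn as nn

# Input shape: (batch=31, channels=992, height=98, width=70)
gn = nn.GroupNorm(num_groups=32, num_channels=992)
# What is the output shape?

Input shape: (31, 992, 98, 70)
Output shape: (31, 992, 98, 70)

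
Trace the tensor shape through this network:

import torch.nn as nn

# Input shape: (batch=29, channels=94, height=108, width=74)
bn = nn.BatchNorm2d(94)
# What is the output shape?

Input shape: (29, 94, 108, 74)
Output shape: (29, 94, 108, 74)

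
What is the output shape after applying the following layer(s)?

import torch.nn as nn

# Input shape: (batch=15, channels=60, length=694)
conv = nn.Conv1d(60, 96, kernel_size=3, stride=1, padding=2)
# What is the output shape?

Input shape: (15, 60, 694)
Output shape: (15, 96, 696)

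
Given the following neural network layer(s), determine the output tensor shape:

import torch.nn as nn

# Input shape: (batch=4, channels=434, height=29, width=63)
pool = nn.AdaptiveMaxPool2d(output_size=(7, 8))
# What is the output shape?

Input shape: (4, 434, 29, 63)
Output shape: (4, 434, 7, 8)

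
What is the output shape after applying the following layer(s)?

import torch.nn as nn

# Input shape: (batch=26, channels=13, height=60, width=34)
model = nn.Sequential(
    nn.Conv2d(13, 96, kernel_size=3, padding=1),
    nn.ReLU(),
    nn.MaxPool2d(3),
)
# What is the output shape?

Input shape: (26, 13, 60, 34)
  -> after Conv2d: (26, 96, 60, 34)
  -> after ReLU: (26, 96, 60, 34)
Output shape: (26, 96, 20, 11)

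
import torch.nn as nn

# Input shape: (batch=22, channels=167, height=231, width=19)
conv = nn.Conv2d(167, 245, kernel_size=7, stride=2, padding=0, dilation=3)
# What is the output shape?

Input shape: (22, 167, 231, 19)
Output shape: (22, 245, 107, 1)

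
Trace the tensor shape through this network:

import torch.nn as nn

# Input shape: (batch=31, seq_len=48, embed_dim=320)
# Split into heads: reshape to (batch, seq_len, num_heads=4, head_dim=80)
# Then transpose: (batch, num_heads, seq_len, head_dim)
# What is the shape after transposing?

Input shape: (31, 48, 320)
  -> after reshape: (31, 48, 4, 80)
Output shape: (31, 4, 48, 80)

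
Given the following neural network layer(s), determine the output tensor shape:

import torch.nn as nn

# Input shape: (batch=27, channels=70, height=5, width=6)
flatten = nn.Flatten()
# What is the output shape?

Input shape: (27, 70, 5, 6)
Output shape: (27, 2100)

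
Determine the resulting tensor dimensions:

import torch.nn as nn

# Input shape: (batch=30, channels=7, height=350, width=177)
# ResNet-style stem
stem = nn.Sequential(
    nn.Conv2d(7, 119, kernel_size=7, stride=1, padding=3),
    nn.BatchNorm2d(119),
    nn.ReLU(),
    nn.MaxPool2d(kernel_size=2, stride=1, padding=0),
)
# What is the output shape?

Input shape: (30, 7, 350, 177)
  -> after Conv2d 7x7 stride=1: (30, 119, 350, 177)
Output shape: (30, 119, 349, 176)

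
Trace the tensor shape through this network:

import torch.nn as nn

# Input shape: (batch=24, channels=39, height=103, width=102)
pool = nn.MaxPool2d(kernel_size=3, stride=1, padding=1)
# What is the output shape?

Input shape: (24, 39, 103, 102)
Output shape: (24, 39, 103, 102)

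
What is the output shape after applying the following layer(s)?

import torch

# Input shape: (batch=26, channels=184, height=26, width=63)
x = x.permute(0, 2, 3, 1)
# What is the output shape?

Input shape: (26, 184, 26, 63)
Output shape: (26, 26, 63, 184)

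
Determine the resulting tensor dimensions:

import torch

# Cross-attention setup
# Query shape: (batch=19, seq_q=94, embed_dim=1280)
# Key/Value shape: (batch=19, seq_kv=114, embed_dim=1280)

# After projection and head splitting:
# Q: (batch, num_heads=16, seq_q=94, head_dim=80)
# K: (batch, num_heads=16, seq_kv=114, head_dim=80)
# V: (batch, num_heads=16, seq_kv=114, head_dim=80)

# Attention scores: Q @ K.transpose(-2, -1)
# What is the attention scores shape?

Input shape: (19, 94, 1280)
Output shape: (19, 16, 94, 114)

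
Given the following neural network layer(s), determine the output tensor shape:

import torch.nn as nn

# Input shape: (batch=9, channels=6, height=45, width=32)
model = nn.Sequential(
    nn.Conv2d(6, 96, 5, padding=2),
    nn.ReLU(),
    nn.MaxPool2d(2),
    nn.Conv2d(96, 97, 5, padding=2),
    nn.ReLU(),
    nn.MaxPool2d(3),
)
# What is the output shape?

Input shape: (9, 6, 45, 32)
  -> after first Conv2d: (9, 96, 45, 32)
  -> after first MaxPool2d: (9, 96, 22, 16)
  -> after second Conv2d: (9, 97, 22, 16)
Output shape: (9, 97, 7, 5)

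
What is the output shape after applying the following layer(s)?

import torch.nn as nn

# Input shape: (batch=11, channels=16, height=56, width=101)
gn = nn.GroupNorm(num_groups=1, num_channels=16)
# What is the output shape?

Input shape: (11, 16, 56, 101)
Output shape: (11, 16, 56, 101)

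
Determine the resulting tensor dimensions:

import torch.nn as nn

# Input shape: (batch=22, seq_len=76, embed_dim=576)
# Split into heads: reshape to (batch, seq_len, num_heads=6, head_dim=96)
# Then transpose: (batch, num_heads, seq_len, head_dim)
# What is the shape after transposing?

Input shape: (22, 76, 576)
  -> after reshape: (22, 76, 6, 96)
Output shape: (22, 6, 76, 96)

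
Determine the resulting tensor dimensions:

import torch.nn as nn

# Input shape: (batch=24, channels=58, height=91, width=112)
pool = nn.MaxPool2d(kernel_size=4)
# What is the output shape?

Input shape: (24, 58, 91, 112)
Output shape: (24, 58, 22, 28)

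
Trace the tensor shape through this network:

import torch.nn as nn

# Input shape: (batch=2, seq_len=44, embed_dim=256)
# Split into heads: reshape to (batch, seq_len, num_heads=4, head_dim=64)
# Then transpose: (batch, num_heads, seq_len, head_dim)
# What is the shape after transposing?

Input shape: (2, 44, 256)
  -> after reshape: (2, 44, 4, 64)
Output shape: (2, 4, 44, 64)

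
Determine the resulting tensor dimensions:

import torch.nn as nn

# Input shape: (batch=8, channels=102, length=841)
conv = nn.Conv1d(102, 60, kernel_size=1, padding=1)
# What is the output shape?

Input shape: (8, 102, 841)
Output shape: (8, 60, 843)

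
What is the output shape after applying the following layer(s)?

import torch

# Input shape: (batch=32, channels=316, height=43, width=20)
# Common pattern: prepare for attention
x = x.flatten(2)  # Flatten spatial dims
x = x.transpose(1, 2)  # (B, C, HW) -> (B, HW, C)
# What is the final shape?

Input shape: (32, 316, 43, 20)
  -> after flatten(2): (32, 316, 860)
Output shape: (32, 860, 316)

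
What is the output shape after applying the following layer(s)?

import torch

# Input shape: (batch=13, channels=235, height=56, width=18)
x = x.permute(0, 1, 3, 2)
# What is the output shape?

Input shape: (13, 235, 56, 18)
Output shape: (13, 235, 18, 56)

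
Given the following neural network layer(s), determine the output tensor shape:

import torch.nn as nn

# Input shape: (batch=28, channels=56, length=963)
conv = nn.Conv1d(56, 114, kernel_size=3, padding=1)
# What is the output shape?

Input shape: (28, 56, 963)
Output shape: (28, 114, 963)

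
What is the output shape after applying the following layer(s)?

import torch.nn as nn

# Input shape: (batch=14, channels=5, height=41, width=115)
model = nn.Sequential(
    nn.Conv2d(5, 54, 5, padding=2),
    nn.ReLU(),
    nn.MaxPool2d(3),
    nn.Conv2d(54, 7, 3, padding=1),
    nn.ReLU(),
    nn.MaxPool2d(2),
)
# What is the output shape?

Input shape: (14, 5, 41, 115)
  -> after first Conv2d: (14, 54, 41, 115)
  -> after first MaxPool2d: (14, 54, 13, 38)
  -> after second Conv2d: (14, 7, 13, 38)
Output shape: (14, 7, 6, 19)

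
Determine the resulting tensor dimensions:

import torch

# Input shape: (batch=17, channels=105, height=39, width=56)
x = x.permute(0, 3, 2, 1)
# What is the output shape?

Input shape: (17, 105, 39, 56)
Output shape: (17, 56, 39, 105)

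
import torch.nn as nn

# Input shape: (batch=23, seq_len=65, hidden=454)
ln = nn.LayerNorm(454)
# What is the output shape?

Input shape: (23, 65, 454)
Output shape: (23, 65, 454)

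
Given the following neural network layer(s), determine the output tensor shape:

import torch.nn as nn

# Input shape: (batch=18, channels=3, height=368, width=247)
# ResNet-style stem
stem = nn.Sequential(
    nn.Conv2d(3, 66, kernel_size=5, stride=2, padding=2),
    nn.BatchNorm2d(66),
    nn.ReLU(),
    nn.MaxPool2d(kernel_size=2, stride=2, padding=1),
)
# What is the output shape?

Input shape: (18, 3, 368, 247)
  -> after Conv2d 5x5 stride=2: (18, 66, 184, 124)
Output shape: (18, 66, 93, 63)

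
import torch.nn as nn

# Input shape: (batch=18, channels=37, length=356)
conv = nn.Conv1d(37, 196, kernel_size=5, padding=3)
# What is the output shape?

Input shape: (18, 37, 356)
Output shape: (18, 196, 358)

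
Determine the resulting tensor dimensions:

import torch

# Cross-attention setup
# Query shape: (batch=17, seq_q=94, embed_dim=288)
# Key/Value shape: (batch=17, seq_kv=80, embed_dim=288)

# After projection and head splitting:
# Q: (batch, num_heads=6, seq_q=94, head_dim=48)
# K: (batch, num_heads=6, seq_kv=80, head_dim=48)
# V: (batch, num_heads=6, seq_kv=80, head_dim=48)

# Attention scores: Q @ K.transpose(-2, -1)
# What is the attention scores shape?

Input shape: (17, 94, 288)
Output shape: (17, 6, 94, 80)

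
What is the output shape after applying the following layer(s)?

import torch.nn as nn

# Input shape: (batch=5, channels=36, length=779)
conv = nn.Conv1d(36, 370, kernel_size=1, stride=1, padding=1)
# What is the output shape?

Input shape: (5, 36, 779)
Output shape: (5, 370, 781)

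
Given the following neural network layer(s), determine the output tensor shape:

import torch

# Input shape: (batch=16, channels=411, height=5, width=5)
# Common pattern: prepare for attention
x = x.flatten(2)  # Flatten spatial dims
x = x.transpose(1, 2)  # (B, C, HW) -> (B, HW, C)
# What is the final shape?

Input shape: (16, 411, 5, 5)
  -> after flatten(2): (16, 411, 25)
Output shape: (16, 25, 411)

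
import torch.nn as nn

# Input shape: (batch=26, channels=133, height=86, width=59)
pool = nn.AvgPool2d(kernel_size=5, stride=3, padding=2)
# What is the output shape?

Input shape: (26, 133, 86, 59)
Output shape: (26, 133, 29, 20)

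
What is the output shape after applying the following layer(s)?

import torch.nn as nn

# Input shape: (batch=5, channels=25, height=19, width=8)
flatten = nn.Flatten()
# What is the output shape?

Input shape: (5, 25, 19, 8)
Output shape: (5, 3800)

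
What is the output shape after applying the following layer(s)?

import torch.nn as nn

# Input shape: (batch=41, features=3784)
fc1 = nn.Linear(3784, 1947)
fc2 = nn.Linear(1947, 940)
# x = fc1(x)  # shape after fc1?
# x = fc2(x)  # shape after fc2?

Input shape: (41, 3784)
  -> after fc1: (41, 1947)
Output shape: (41, 940)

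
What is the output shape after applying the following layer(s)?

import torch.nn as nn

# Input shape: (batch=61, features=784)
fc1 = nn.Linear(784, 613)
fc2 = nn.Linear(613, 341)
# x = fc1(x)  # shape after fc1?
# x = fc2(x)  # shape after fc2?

Input shape: (61, 784)
  -> after fc1: (61, 613)
Output shape: (61, 341)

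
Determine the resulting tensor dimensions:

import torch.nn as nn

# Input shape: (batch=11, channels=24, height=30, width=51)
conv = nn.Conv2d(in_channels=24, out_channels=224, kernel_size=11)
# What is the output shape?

Input shape: (11, 24, 30, 51)
Output shape: (11, 224, 20, 41)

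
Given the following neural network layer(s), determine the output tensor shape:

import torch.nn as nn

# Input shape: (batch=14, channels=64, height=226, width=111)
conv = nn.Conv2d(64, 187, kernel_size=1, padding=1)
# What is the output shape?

Input shape: (14, 64, 226, 111)
Output shape: (14, 187, 228, 113)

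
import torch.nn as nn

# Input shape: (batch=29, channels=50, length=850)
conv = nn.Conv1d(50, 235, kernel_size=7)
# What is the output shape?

Input shape: (29, 50, 850)
Output shape: (29, 235, 844)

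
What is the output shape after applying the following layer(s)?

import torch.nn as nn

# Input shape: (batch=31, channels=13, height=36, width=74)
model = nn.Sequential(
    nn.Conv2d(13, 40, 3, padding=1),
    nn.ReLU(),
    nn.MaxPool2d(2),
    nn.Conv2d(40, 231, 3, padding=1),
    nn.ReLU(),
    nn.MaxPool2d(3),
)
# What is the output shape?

Input shape: (31, 13, 36, 74)
  -> after first Conv2d: (31, 40, 36, 74)
  -> after first MaxPool2d: (31, 40, 18, 37)
  -> after second Conv2d: (31, 231, 18, 37)
Output shape: (31, 231, 6, 12)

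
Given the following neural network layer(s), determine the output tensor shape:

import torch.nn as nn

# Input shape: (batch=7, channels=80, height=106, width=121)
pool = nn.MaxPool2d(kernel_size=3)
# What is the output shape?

Input shape: (7, 80, 106, 121)
Output shape: (7, 80, 35, 40)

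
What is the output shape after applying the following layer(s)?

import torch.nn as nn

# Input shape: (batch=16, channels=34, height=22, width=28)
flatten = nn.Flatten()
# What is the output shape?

Input shape: (16, 34, 22, 28)
Output shape: (16, 20944)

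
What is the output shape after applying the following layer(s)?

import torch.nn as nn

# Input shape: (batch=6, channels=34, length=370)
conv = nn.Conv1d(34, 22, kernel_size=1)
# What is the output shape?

Input shape: (6, 34, 370)
Output shape: (6, 22, 370)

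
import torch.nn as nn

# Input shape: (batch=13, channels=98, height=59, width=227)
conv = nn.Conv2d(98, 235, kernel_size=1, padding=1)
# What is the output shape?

Input shape: (13, 98, 59, 227)
Output shape: (13, 235, 61, 229)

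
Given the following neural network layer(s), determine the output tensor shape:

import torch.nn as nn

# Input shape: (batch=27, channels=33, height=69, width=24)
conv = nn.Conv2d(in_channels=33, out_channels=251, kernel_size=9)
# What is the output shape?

Input shape: (27, 33, 69, 24)
Output shape: (27, 251, 61, 16)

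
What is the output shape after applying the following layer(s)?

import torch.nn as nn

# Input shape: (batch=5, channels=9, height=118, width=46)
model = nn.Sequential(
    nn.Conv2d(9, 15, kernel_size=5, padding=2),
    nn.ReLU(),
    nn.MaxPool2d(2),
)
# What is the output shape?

Input shape: (5, 9, 118, 46)
  -> after Conv2d: (5, 15, 118, 46)
  -> after ReLU: (5, 15, 118, 46)
Output shape: (5, 15, 59, 23)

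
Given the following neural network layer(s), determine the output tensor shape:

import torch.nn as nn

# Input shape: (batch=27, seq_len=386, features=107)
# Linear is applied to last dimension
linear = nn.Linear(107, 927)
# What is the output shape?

Input shape: (27, 386, 107)
Output shape: (27, 386, 927)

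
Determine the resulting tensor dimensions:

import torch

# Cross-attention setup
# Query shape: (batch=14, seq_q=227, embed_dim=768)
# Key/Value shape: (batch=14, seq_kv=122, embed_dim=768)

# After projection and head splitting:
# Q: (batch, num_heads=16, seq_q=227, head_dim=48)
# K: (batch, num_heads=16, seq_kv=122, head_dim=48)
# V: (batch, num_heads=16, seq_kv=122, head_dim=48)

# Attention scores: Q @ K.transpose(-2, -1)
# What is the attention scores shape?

Input shape: (14, 227, 768)
Output shape: (14, 16, 227, 122)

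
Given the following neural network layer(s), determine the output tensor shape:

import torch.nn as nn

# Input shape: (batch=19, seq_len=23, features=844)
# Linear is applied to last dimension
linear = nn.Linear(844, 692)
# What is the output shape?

Input shape: (19, 23, 844)
Output shape: (19, 23, 692)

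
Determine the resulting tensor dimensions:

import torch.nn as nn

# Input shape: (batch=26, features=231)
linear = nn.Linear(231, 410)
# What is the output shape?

Input shape: (26, 231)
Output shape: (26, 410)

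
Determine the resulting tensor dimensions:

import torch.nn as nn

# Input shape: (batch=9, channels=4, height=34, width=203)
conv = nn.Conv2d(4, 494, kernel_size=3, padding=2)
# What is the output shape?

Input shape: (9, 4, 34, 203)
Output shape: (9, 494, 36, 205)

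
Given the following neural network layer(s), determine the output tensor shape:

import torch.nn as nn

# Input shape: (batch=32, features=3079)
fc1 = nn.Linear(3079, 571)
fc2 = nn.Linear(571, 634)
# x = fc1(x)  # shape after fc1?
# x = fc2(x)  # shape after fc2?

Input shape: (32, 3079)
  -> after fc1: (32, 571)
Output shape: (32, 634)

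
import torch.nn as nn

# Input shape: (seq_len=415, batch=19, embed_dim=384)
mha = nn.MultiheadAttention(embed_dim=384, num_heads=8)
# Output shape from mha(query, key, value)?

Input shape: (415, 19, 384)
Output shape: (415, 19, 384)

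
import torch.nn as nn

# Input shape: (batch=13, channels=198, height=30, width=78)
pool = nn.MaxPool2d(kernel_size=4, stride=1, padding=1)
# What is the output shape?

Input shape: (13, 198, 30, 78)
Output shape: (13, 198, 29, 77)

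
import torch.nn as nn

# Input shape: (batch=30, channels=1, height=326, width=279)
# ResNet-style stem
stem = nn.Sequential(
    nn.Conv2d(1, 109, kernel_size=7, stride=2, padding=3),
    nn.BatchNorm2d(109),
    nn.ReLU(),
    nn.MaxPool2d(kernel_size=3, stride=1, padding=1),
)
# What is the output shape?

Input shape: (30, 1, 326, 279)
  -> after Conv2d 7x7 stride=2: (30, 109, 163, 140)
Output shape: (30, 109, 163, 140)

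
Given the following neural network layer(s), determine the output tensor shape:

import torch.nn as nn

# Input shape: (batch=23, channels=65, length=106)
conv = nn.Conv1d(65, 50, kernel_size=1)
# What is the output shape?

Input shape: (23, 65, 106)
Output shape: (23, 50, 106)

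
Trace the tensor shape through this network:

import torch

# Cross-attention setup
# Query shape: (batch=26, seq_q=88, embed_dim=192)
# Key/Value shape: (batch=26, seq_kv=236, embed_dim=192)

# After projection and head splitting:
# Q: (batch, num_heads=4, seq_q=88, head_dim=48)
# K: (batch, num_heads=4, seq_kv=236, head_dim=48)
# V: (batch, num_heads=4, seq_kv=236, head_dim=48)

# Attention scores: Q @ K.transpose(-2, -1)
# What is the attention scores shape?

Input shape: (26, 88, 192)
Output shape: (26, 4, 88, 236)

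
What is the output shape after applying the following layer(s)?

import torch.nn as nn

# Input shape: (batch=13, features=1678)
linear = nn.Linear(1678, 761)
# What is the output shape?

Input shape: (13, 1678)
Output shape: (13, 761)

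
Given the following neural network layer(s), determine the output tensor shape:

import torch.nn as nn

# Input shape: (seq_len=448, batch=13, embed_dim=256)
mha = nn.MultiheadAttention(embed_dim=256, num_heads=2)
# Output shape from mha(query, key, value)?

Input shape: (448, 13, 256)
Output shape: (448, 13, 256)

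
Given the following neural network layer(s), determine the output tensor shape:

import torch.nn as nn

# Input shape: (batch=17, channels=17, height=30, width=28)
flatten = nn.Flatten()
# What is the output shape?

Input shape: (17, 17, 30, 28)
Output shape: (17, 14280)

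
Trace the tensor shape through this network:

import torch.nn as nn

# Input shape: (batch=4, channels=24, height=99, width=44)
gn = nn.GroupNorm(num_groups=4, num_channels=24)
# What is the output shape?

Input shape: (4, 24, 99, 44)
Output shape: (4, 24, 99, 44)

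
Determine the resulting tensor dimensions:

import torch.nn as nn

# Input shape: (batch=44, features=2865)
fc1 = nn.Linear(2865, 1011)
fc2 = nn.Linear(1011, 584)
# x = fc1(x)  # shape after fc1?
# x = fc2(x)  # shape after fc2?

Input shape: (44, 2865)
  -> after fc1: (44, 1011)
Output shape: (44, 584)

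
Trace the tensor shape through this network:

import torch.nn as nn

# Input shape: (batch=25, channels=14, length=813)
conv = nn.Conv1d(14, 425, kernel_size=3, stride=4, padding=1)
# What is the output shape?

Input shape: (25, 14, 813)
Output shape: (25, 425, 204)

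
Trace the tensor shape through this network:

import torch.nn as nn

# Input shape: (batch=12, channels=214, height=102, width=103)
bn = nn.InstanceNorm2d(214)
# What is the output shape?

Input shape: (12, 214, 102, 103)
Output shape: (12, 214, 102, 103)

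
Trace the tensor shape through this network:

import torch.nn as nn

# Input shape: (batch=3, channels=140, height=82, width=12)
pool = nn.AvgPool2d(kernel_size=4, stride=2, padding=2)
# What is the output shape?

Input shape: (3, 140, 82, 12)
Output shape: (3, 140, 42, 7)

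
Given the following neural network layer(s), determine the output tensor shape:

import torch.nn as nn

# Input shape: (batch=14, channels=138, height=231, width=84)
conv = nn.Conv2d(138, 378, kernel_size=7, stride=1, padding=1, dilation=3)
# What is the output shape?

Input shape: (14, 138, 231, 84)
Output shape: (14, 378, 215, 68)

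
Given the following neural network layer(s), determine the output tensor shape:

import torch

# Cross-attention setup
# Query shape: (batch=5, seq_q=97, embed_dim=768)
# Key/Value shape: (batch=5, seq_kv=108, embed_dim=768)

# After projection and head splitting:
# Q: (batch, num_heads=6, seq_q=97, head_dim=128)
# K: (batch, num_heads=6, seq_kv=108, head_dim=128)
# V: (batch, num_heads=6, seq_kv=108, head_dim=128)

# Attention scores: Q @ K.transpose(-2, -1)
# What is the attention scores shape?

Input shape: (5, 97, 768)
Output shape: (5, 6, 97, 108)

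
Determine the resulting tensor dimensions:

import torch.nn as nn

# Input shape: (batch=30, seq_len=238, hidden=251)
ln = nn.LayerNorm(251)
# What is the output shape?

Input shape: (30, 238, 251)
Output shape: (30, 238, 251)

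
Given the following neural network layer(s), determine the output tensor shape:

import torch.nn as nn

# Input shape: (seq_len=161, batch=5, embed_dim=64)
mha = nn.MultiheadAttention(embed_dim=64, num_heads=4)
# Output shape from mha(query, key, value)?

Input shape: (161, 5, 64)
Output shape: (161, 5, 64)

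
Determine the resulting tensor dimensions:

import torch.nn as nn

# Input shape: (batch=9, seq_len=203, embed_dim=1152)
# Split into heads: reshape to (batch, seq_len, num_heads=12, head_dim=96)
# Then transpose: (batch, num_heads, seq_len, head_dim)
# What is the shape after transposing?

Input shape: (9, 203, 1152)
  -> after reshape: (9, 203, 12, 96)
Output shape: (9, 12, 203, 96)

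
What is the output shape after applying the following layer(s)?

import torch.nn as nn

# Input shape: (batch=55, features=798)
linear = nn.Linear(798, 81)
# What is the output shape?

Input shape: (55, 798)
Output shape: (55, 81)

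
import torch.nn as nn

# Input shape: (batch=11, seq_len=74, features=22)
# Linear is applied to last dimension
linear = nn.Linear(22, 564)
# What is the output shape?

Input shape: (11, 74, 22)
Output shape: (11, 74, 564)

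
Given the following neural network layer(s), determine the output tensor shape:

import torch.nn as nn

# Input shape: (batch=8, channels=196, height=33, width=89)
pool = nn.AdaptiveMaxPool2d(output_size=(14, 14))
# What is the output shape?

Input shape: (8, 196, 33, 89)
Output shape: (8, 196, 14, 14)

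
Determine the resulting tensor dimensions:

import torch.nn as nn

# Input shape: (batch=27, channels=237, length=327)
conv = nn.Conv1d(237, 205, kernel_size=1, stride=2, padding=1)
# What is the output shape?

Input shape: (27, 237, 327)
Output shape: (27, 205, 165)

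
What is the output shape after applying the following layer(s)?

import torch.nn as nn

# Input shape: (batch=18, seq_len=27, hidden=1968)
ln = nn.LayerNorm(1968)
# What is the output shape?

Input shape: (18, 27, 1968)
Output shape: (18, 27, 1968)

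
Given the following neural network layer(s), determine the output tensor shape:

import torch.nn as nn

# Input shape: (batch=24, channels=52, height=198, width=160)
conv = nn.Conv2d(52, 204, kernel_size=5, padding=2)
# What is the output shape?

Input shape: (24, 52, 198, 160)
Output shape: (24, 204, 198, 160)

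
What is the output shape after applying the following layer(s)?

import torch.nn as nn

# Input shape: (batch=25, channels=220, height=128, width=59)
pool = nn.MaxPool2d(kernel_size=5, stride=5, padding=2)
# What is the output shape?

Input shape: (25, 220, 128, 59)
Output shape: (25, 220, 26, 12)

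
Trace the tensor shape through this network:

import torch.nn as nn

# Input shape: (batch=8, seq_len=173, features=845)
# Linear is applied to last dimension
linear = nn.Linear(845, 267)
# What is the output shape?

Input shape: (8, 173, 845)
Output shape: (8, 173, 267)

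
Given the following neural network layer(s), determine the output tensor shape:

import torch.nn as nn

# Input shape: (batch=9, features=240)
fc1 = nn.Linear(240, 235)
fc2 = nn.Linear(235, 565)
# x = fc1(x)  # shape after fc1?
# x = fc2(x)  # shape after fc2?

Input shape: (9, 240)
  -> after fc1: (9, 235)
Output shape: (9, 565)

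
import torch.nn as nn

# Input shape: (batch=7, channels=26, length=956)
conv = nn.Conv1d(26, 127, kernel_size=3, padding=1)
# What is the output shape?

Input shape: (7, 26, 956)
Output shape: (7, 127, 956)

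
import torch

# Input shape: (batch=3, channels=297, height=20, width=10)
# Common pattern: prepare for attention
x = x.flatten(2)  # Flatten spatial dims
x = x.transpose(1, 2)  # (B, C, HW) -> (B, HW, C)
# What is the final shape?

Input shape: (3, 297, 20, 10)
  -> after flatten(2): (3, 297, 200)
Output shape: (3, 200, 297)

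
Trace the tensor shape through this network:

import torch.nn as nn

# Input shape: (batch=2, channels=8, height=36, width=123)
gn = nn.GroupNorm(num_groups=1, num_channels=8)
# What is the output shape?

Input shape: (2, 8, 36, 123)
Output shape: (2, 8, 36, 123)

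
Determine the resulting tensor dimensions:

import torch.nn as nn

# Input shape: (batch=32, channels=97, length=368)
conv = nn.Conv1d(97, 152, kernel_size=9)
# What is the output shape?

Input shape: (32, 97, 368)
Output shape: (32, 152, 360)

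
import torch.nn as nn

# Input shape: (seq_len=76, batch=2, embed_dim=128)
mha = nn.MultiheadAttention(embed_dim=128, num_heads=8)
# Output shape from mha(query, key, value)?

Input shape: (76, 2, 128)
Output shape: (76, 2, 128)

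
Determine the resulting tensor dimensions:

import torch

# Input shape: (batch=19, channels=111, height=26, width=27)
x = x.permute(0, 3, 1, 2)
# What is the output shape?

Input shape: (19, 111, 26, 27)
Output shape: (19, 27, 111, 26)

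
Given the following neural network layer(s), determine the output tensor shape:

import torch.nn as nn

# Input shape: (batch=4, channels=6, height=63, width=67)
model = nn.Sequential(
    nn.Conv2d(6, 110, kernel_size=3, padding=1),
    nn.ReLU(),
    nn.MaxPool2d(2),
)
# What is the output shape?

Input shape: (4, 6, 63, 67)
  -> after Conv2d: (4, 110, 63, 67)
  -> after ReLU: (4, 110, 63, 67)
Output shape: (4, 110, 31, 33)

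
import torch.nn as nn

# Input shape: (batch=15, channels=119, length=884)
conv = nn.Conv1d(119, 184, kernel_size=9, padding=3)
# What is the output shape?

Input shape: (15, 119, 884)
Output shape: (15, 184, 882)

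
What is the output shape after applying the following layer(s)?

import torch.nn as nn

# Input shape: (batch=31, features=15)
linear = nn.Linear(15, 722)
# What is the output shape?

Input shape: (31, 15)
Output shape: (31, 722)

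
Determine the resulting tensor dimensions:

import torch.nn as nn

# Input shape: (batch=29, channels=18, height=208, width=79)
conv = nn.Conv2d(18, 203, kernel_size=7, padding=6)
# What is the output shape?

Input shape: (29, 18, 208, 79)
Output shape: (29, 203, 214, 85)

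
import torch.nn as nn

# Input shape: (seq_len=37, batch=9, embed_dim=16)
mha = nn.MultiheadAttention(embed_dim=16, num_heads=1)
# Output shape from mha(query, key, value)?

Input shape: (37, 9, 16)
Output shape: (37, 9, 16)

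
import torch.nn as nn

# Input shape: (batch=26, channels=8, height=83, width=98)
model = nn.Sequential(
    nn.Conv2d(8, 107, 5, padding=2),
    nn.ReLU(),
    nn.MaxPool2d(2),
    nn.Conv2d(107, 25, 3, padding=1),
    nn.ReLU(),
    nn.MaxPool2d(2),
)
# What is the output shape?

Input shape: (26, 8, 83, 98)
  -> after first Conv2d: (26, 107, 83, 98)
  -> after first MaxPool2d: (26, 107, 41, 49)
  -> after second Conv2d: (26, 25, 41, 49)
Output shape: (26, 25, 20, 24)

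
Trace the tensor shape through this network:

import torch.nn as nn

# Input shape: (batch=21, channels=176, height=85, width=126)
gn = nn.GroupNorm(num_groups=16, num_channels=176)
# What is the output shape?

Input shape: (21, 176, 85, 126)
Output shape: (21, 176, 85, 126)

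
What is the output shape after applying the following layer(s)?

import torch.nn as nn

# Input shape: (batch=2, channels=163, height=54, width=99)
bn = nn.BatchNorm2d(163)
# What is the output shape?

Input shape: (2, 163, 54, 99)
Output shape: (2, 163, 54, 99)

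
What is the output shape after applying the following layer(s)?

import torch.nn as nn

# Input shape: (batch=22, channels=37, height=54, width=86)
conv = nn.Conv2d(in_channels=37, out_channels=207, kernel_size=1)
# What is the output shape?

Input shape: (22, 37, 54, 86)
Output shape: (22, 207, 54, 86)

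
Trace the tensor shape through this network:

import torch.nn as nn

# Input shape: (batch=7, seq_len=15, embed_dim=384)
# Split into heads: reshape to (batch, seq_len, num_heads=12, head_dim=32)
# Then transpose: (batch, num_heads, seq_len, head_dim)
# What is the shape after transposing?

Input shape: (7, 15, 384)
  -> after reshape: (7, 15, 12, 32)
Output shape: (7, 12, 15, 32)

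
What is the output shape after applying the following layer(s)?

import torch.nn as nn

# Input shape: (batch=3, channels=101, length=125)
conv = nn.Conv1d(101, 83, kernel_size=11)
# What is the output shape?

Input shape: (3, 101, 125)
Output shape: (3, 83, 115)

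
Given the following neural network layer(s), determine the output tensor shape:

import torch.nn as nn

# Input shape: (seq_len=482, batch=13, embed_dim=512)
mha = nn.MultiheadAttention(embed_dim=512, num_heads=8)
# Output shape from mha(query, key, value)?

Input shape: (482, 13, 512)
Output shape: (482, 13, 512)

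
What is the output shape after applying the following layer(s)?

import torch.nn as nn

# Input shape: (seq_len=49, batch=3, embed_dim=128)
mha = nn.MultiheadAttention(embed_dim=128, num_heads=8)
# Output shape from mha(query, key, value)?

Input shape: (49, 3, 128)
Output shape: (49, 3, 128)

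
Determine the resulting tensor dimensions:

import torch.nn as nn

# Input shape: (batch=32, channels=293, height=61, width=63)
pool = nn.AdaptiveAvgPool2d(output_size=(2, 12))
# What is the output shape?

Input shape: (32, 293, 61, 63)
Output shape: (32, 293, 2, 12)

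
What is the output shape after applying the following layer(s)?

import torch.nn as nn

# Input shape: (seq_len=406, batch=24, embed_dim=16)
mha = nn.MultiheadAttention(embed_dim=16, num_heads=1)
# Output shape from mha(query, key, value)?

Input shape: (406, 24, 16)
Output shape: (406, 24, 16)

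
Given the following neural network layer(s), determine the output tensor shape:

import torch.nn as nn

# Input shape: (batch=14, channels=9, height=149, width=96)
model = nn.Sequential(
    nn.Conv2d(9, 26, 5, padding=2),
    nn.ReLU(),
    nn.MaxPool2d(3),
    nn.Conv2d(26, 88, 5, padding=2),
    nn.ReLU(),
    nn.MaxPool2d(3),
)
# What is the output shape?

Input shape: (14, 9, 149, 96)
  -> after first Conv2d: (14, 26, 149, 96)
  -> after first MaxPool2d: (14, 26, 49, 32)
  -> after second Conv2d: (14, 88, 49, 32)
Output shape: (14, 88, 16, 10)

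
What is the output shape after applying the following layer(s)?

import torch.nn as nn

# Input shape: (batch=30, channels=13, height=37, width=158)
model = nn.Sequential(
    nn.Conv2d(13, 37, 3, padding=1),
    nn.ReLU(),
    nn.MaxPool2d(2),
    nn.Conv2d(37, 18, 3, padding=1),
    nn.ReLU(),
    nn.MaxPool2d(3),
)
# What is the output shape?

Input shape: (30, 13, 37, 158)
  -> after first Conv2d: (30, 37, 37, 158)
  -> after first MaxPool2d: (30, 37, 18, 79)
  -> after second Conv2d: (30, 18, 18, 79)
Output shape: (30, 18, 6, 26)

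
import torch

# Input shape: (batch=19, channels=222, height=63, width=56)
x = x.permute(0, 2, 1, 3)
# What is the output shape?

Input shape: (19, 222, 63, 56)
Output shape: (19, 63, 222, 56)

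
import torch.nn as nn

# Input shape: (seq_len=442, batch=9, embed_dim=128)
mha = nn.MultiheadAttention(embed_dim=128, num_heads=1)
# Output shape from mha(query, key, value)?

Input shape: (442, 9, 128)
Output shape: (442, 9, 128)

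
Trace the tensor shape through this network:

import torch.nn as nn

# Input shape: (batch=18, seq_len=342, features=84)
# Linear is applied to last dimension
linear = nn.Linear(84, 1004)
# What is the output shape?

Input shape: (18, 342, 84)
Output shape: (18, 342, 1004)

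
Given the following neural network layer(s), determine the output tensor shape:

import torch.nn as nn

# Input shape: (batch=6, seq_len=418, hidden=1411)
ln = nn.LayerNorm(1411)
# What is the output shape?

Input shape: (6, 418, 1411)
Output shape: (6, 418, 1411)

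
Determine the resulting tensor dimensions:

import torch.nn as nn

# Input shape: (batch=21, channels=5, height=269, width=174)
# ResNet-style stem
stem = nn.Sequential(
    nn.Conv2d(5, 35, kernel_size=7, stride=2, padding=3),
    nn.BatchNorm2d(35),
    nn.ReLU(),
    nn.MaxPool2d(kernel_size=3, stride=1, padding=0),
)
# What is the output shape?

Input shape: (21, 5, 269, 174)
  -> after Conv2d 7x7 stride=2: (21, 35, 135, 87)
Output shape: (21, 35, 133, 85)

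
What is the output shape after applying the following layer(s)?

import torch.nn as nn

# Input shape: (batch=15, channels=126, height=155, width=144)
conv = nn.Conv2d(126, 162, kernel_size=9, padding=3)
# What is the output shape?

Input shape: (15, 126, 155, 144)
Output shape: (15, 162, 153, 142)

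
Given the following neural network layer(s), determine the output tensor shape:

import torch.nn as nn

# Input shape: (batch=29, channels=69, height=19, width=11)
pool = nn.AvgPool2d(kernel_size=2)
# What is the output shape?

Input shape: (29, 69, 19, 11)
Output shape: (29, 69, 9, 5)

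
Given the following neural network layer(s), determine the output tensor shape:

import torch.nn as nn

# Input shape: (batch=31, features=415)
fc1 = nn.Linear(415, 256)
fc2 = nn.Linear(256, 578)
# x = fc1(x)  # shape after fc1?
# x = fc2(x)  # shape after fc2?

Input shape: (31, 415)
  -> after fc1: (31, 256)
Output shape: (31, 578)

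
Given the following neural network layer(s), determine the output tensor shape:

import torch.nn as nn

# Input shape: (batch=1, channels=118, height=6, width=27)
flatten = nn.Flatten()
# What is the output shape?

Input shape: (1, 118, 6, 27)
Output shape: (1, 19116)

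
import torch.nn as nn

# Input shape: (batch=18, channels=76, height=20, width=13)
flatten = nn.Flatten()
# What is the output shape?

Input shape: (18, 76, 20, 13)
Output shape: (18, 19760)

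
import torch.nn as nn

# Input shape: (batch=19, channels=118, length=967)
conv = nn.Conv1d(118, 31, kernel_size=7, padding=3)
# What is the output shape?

Input shape: (19, 118, 967)
Output shape: (19, 31, 967)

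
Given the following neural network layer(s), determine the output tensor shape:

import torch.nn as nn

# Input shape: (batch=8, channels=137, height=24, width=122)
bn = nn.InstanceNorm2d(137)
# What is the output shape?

Input shape: (8, 137, 24, 122)
Output shape: (8, 137, 24, 122)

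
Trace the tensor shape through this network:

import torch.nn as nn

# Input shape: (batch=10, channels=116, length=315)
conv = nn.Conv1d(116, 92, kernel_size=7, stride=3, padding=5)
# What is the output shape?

Input shape: (10, 116, 315)
Output shape: (10, 92, 107)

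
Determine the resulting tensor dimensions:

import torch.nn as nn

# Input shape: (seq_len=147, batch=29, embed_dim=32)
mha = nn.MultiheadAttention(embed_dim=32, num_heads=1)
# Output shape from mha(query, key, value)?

Input shape: (147, 29, 32)
Output shape: (147, 29, 32)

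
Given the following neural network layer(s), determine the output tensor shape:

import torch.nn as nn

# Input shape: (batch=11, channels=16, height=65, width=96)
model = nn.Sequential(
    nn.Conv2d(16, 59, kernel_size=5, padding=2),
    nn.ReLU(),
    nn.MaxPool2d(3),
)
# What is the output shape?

Input shape: (11, 16, 65, 96)
  -> after Conv2d: (11, 59, 65, 96)
  -> after ReLU: (11, 59, 65, 96)
Output shape: (11, 59, 21, 32)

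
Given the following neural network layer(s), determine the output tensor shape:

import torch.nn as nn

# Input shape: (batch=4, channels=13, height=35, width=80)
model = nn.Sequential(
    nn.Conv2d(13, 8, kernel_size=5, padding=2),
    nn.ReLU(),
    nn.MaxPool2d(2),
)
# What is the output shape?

Input shape: (4, 13, 35, 80)
  -> after Conv2d: (4, 8, 35, 80)
  -> after ReLU: (4, 8, 35, 80)
Output shape: (4, 8, 17, 40)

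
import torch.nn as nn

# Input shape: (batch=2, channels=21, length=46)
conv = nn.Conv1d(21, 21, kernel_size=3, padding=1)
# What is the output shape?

Input shape: (2, 21, 46)
Output shape: (2, 21, 46)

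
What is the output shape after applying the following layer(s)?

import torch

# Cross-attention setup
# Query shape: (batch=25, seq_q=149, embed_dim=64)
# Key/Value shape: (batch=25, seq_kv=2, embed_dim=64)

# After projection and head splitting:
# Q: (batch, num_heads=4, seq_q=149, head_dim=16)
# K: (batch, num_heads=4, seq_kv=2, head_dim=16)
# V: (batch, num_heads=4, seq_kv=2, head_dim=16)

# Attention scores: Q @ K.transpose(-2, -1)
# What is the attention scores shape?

Input shape: (25, 149, 64)
Output shape: (25, 4, 149, 2)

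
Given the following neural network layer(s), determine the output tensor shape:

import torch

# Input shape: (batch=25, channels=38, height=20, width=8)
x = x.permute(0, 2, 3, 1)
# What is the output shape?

Input shape: (25, 38, 20, 8)
Output shape: (25, 20, 8, 38)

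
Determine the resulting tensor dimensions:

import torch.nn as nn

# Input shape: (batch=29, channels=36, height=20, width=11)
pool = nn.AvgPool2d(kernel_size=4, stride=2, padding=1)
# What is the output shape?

Input shape: (29, 36, 20, 11)
Output shape: (29, 36, 10, 5)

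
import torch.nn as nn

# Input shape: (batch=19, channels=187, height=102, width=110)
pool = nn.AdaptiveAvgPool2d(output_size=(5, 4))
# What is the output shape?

Input shape: (19, 187, 102, 110)
Output shape: (19, 187, 5, 4)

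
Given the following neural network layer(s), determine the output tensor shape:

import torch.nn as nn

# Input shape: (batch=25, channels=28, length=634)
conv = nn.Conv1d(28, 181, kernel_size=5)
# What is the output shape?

Input shape: (25, 28, 634)
Output shape: (25, 181, 630)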